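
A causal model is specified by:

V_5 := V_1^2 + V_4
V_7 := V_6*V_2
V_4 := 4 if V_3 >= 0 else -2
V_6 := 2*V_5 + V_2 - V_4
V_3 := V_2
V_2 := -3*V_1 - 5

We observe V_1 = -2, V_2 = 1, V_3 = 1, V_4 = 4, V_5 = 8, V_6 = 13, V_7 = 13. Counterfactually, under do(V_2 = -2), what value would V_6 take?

4

Under do(V_2=-2), the mechanism V_2 := -3*V_1 - 5 is discarded; V_2 is fixed at -2.
V_3 = V_2  [with V_2=-2]  = -2
V_4 = 4 if V_3 >= 0 else -2  [with V_3=-2]  = -2
V_5 = V_1^2 + V_4  [with V_1=-2, V_4=-2]  = 2
V_6 = 2*V_5 + V_2 - V_4  [with V_5=2, V_2=-2, V_4=-2]  = 4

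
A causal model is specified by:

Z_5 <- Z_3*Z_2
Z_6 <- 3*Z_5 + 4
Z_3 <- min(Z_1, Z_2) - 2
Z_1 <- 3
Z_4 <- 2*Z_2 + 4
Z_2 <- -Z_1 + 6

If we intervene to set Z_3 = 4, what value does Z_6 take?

40

The intervention breaks the incoming arrows to Z_3: Z_3 <- min(Z_1, Z_2) - 2 no longer applies, and Z_3 = 4.
Z_2 = -Z_1 + 6  [with Z_1=3]  = 3
Z_5 = Z_3*Z_2  [with Z_3=4, Z_2=3]  = 12
Z_6 = 3*Z_5 + 4  [with Z_5=12]  = 40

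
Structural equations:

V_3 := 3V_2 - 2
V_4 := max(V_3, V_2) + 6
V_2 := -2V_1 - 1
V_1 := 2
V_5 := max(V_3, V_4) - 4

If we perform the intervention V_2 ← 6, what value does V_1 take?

Under do(V_2=6), the mechanism V_2 := -2V_1 - 1 is discarded; V_2 is fixed at 6.
V_1 is not downstream of the intervention, so its value is determined by the original equations.

2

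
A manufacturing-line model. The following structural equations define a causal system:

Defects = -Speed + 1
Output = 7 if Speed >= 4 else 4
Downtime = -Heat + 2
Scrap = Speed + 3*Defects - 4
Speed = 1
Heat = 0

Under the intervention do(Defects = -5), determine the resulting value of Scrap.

The intervention breaks the incoming arrows to Defects: Defects = -Speed + 1 no longer applies, and Defects = -5.
Scrap = Speed + 3*Defects - 4  [with Speed=1, Defects=-5]  = -18

-18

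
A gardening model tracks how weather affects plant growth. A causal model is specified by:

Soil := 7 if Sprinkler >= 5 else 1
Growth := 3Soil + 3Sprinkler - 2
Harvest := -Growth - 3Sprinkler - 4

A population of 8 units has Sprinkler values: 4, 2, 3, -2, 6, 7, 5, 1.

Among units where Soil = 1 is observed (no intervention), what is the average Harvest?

-14.6

Observing Soil=1 restricts to units where Soil's equation naturally yields 1: Sprinkler ∈ {4, 2, 3, -2, 1}. In that subpopulation Harvest = -29, -17, -23, 7, -11, mean -14.6.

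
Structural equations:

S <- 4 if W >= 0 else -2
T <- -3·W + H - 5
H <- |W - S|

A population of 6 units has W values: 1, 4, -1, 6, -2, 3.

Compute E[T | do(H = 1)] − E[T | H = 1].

-2.5

do(H=1) breaks H's dependence on W. With H=1 fixed, T across the units is -7, -16, -1, -22, 2, -13, mean -9.5.
E[T|H=1] averages over only the 2 units with H=1 (W = -1, 3): T = -1, -13, mean -7.
Difference = -9.5 − (-7) = -2.5.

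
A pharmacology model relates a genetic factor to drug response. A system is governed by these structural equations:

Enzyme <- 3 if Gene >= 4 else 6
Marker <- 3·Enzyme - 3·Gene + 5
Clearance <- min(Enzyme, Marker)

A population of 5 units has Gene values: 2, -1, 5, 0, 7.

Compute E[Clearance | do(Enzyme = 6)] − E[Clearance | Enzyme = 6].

-0.8

Every unit gets Enzyme=6 under the intervention. Clearance values become 6, 6, 6, 6, 2; E[Clearance|do(Enzyme=6)] = 5.2.
E[Clearance|Enzyme=6] averages over only the 3 units with Enzyme=6 (Gene = 2, -1, 0): Clearance = 6, 6, 6, mean 6.
Difference = 5.2 − 6 = -0.8.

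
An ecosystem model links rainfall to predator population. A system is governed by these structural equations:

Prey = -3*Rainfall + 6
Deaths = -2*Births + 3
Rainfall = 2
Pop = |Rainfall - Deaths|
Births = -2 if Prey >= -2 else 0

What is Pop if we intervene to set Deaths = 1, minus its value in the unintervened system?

-4

Intervening sets Deaths = 1 and removes its equation (Deaths = -2*Births + 3).
Pop = |Rainfall - Deaths|  [with Rainfall=2, Deaths=1]  = 1
Without intervention: Prey = -3*Rainfall + 6  [with Rainfall=2]  = 0; Births = -2 if Prey >= -2 else 0  [with Prey=0]  = -2; Deaths = -2*Births + 3  [with Births=-2]  = 7; Pop = |Rainfall - Deaths|  [with Rainfall=2, Deaths=7]  = 5.
Change = 1 − 5 = -4.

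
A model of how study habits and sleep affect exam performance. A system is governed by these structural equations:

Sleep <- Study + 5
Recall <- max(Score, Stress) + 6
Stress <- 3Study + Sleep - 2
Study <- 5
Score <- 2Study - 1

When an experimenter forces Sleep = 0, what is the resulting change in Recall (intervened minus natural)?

do(Sleep=0) replaces the equation Sleep <- Study + 5 with the constant Sleep = 0.
Stress = 3Study + Sleep - 2  [with Study=5, Sleep=0]  = 13
Score = 2Study - 1  [with Study=5]  = 9
Recall = max(Score, Stress) + 6  [with Score=9, Stress=13]  = 19
Without intervention: Sleep = Study + 5  [with Study=5]  = 10; Stress = 3Study + Sleep - 2  [with Study=5, Sleep=10]  = 23; Score = 2Study - 1  [with Study=5]  = 9; Recall = max(Score, Stress) + 6  [with Score=9, Stress=23]  = 29.
Change = 19 − 29 = -10.

-10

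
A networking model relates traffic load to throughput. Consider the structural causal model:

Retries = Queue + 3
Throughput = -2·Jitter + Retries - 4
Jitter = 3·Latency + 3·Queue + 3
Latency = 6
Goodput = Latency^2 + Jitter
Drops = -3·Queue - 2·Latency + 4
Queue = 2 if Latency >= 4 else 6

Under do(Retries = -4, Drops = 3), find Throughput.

The joint intervention fixes Retries = -4, Drops = 3, removing each variable's own equation.
Queue = 2 if Latency >= 4 else 6  [with Latency=6]  = 2
Jitter = 3·Latency + 3·Queue + 3  [with Latency=6, Queue=2]  = 27
Throughput = -2·Jitter + Retries - 4  [with Jitter=27, Retries=-4]  = -62

-62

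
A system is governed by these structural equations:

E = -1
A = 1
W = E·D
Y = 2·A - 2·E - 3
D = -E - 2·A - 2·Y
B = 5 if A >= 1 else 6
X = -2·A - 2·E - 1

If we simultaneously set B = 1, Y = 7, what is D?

-15

Setting B = 1, Y = 7 by intervention discards those variables' equations.
D = -E - 2·A - 2·Y  [with E=-1, A=1, Y=7]  = -15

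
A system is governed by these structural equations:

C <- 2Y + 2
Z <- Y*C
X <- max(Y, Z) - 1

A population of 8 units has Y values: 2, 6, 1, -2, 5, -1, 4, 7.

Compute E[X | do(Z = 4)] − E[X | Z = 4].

0.75

Every unit gets Z=4 under the intervention. X values become 3, 5, 3, 3, 4, 3, 3, 6; E[X|do(Z=4)] = 3.75.
E[X|Z=4] averages over only the 2 units with Z=4 (Y = 1, -2): X = 3, 3, mean 3.
Difference = 3.75 − 3 = 0.75.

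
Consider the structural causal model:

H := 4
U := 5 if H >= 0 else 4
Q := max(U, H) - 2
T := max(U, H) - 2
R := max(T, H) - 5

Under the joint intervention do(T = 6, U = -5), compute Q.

Setting T = 6, U = -5 by intervention discards those variables' equations.
Q = max(U, H) - 2  [with U=-5, H=4]  = 2

2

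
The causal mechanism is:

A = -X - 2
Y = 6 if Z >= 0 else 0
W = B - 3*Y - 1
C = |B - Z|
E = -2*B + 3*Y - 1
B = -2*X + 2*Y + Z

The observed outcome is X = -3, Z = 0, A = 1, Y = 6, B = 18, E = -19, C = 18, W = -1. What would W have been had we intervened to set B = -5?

-24

do(B=-5) replaces the equation B = -2*X + 2*Y + Z with the constant B = -5.
Y = 6 if Z >= 0 else 0  [with Z=0]  = 6
W = B - 3*Y - 1  [with B=-5, Y=6]  = -24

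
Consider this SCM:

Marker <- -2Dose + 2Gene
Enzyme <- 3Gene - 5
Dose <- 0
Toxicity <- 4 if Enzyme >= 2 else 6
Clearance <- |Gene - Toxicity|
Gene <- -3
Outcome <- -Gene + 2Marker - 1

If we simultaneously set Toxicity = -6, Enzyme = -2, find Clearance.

The joint intervention fixes Toxicity = -6, Enzyme = -2, removing each variable's own equation.
Clearance = |Gene - Toxicity|  [with Gene=-3, Toxicity=-6]  = 3

3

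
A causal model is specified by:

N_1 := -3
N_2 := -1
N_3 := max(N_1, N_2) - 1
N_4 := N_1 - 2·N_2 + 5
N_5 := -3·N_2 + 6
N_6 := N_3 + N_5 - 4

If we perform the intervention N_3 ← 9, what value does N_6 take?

The intervention breaks the incoming arrows to N_3: N_3 := max(N_1, N_2) - 1 no longer applies, and N_3 = 9.
N_5 = -3·N_2 + 6  [with N_2=-1]  = 9
N_6 = N_3 + N_5 - 4  [with N_3=9, N_5=9]  = 14

14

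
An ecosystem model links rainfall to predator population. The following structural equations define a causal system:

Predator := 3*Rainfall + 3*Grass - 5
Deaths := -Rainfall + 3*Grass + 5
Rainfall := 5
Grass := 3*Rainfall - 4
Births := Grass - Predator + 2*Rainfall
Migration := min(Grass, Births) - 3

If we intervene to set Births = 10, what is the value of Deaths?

33

Intervening sets Births = 10 and removes its equation (Births := Grass - Predator + 2*Rainfall).
No directed path runs from Births to Deaths, so Deaths keeps its natural value.
Grass = 3*Rainfall - 4  [with Rainfall=5]  = 11
Deaths = -Rainfall + 3*Grass + 5  [with Rainfall=5, Grass=11]  = 33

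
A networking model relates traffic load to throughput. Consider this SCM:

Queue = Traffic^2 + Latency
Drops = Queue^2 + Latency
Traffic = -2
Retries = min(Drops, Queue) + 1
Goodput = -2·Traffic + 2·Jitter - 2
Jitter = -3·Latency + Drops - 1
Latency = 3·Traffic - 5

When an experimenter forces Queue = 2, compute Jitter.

The intervention breaks the incoming arrows to Queue: Queue = Traffic^2 + Latency no longer applies, and Queue = 2.
Latency = 3·Traffic - 5  [with Traffic=-2]  = -11
Drops = Queue^2 + Latency  [with Queue=2, Latency=-11]  = -7
Jitter = -3·Latency + Drops - 1  [with Latency=-11, Drops=-7]  = 25

25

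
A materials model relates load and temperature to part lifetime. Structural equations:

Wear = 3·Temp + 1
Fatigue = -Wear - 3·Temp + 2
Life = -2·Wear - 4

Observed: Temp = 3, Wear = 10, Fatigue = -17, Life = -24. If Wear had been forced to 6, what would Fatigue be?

-13

The intervention breaks the incoming arrows to Wear: Wear = 3·Temp + 1 no longer applies, and Wear = 6.
Fatigue = -Wear - 3·Temp + 2  [with Wear=6, Temp=3]  = -13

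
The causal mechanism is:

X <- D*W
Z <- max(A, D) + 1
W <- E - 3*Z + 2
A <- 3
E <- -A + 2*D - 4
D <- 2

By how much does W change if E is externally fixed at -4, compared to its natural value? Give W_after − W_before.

-1

Intervening sets E = -4 and removes its equation (E <- -A + 2*D - 4).
Z = max(A, D) + 1  [with A=3, D=2]  = 4
W = E - 3*Z + 2  [with E=-4, Z=4]  = -14
Without intervention: Z = max(A, D) + 1  [with A=3, D=2]  = 4; E = -A + 2*D - 4  [with A=3, D=2]  = -3; W = E - 3*Z + 2  [with E=-3, Z=4]  = -13.
Change = -14 − (-13) = -1.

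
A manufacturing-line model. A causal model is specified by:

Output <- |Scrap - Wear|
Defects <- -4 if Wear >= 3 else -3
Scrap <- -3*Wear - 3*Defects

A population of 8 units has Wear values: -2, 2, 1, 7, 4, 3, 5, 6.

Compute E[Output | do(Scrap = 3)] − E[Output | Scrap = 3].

Under do(Scrap=3), Scrap's equation is replaced by Scrap=3 for every unit. Per-unit Output: 5, 1, 2, 4, 1, 0, 2, 3. Mean = 2.25.
Conditioning on Scrap=3 selects the 2 unit(s) with Wear ∈ {2, 3}. Their Output values: 1, 0. Mean = 0.5.
Difference = 2.25 − 0.5 = 1.75.

1.75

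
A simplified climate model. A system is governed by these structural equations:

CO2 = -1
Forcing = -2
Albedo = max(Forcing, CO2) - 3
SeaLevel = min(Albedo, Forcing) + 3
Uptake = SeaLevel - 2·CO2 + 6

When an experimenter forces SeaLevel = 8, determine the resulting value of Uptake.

16

Intervening sets SeaLevel = 8 and removes its equation (SeaLevel = min(Albedo, Forcing) + 3).
Uptake = SeaLevel - 2·CO2 + 6  [with SeaLevel=8, CO2=-1]  = 16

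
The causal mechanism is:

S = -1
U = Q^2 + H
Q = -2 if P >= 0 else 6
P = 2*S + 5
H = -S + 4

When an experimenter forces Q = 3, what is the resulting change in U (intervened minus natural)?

5

Intervening sets Q = 3 and removes its equation (Q = -2 if P >= 0 else 6).
H = -S + 4  [with S=-1]  = 5
U = Q^2 + H  [with Q=3, H=5]  = 14
Without intervention: H = -S + 4  [with S=-1]  = 5; P = 2*S + 5  [with S=-1]  = 3; Q = -2 if P >= 0 else 6  [with P=3]  = -2; U = Q^2 + H  [with Q=-2, H=5]  = 9.
Change = 14 − 9 = 5.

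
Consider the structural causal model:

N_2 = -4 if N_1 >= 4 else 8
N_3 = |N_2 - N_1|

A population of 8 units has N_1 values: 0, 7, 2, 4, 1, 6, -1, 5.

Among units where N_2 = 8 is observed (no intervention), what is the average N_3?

7.5

Observing N_2=8 restricts to units where N_2's equation naturally yields 8: N_1 ∈ {0, 2, 1, -1}. In that subpopulation N_3 = 8, 6, 7, 9, mean 7.5.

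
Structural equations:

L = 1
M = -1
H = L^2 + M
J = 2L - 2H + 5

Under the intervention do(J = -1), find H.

Under do(J=-1), the mechanism J = 2L - 2H + 5 is discarded; J is fixed at -1.
Since H is not a descendant of the intervened variable, it is unaffected.
H = L^2 + M  [with L=1, M=-1]  = 0

0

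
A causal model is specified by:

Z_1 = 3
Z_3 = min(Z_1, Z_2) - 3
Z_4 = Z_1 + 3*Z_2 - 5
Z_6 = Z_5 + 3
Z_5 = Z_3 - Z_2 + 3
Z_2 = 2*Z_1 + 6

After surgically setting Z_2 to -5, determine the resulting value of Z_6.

Under do(Z_2=-5), the mechanism Z_2 = 2*Z_1 + 6 is discarded; Z_2 is fixed at -5.
Z_3 = min(Z_1, Z_2) - 3  [with Z_1=3, Z_2=-5]  = -8
Z_5 = Z_3 - Z_2 + 3  [with Z_3=-8, Z_2=-5]  = 0
Z_6 = Z_5 + 3  [with Z_5=0]  = 3

3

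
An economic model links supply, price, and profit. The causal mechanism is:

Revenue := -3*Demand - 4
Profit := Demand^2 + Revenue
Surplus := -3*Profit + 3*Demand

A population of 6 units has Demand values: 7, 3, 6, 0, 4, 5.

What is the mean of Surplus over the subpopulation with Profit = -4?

Conditioning on Profit=-4 selects the 2 unit(s) with Demand ∈ {3, 0}. Their Surplus values: 21, 12. Mean = 16.5.

16.5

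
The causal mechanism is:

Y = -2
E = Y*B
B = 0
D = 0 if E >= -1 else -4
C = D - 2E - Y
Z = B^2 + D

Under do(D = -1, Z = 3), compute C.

The joint intervention fixes D = -1, Z = 3, removing each variable's own equation.
E = Y*B  [with Y=-2, B=0]  = 0
C = D - 2E - Y  [with D=-1, E=0, Y=-2]  = 1

1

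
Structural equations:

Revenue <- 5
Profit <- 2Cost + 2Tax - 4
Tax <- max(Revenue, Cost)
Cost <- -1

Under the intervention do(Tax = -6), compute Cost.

Under do(Tax=-6), the mechanism Tax <- max(Revenue, Cost) is discarded; Tax is fixed at -6.
Cost is not downstream of the intervention, so its value is determined by the original equations.

-1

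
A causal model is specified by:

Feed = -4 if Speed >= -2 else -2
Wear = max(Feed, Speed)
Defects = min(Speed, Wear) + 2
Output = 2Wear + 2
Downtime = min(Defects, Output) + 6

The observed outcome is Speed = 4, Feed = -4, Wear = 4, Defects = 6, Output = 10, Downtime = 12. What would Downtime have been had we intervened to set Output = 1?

The intervention breaks the incoming arrows to Output: Output = 2Wear + 2 no longer applies, and Output = 1.
Feed = -4 if Speed >= -2 else -2  [with Speed=4]  = -4
Wear = max(Feed, Speed)  [with Feed=-4, Speed=4]  = 4
Defects = min(Speed, Wear) + 2  [with Speed=4, Wear=4]  = 6
Downtime = min(Defects, Output) + 6  [with Defects=6, Output=1]  = 7

7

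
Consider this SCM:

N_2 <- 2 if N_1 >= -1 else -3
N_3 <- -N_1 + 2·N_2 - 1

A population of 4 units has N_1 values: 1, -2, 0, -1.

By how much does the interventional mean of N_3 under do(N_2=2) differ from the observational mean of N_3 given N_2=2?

do(N_2=2) breaks N_2's dependence on N_1. With N_2=2 fixed, N_3 across the units is 2, 5, 3, 4, mean 3.5.
Observing N_2=2 restricts to units where N_2's equation naturally yields 2: N_1 ∈ {1, 0, -1}. In that subpopulation N_3 = 2, 3, 4, mean 3.
Difference = 3.5 − 3 = 0.5.

0.5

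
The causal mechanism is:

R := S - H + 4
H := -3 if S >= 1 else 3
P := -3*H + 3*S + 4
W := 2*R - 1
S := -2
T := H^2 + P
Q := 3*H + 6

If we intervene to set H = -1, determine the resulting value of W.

5

Under do(H=-1), the mechanism H := -3 if S >= 1 else 3 is discarded; H is fixed at -1.
R = S - H + 4  [with S=-2, H=-1]  = 3
W = 2*R - 1  [with R=3]  = 5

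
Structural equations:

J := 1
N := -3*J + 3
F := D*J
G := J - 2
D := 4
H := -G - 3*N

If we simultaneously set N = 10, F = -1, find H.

The joint intervention fixes N = 10, F = -1, removing each variable's own equation.
G = J - 2  [with J=1]  = -1
H = -G - 3*N  [with G=-1, N=10]  = -29

-29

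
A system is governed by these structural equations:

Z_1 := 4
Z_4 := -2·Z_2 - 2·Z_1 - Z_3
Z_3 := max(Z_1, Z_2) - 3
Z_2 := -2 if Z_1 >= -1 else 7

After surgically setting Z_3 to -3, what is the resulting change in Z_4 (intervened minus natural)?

The intervention breaks the incoming arrows to Z_3: Z_3 := max(Z_1, Z_2) - 3 no longer applies, and Z_3 = -3.
Z_2 = -2 if Z_1 >= -1 else 7  [with Z_1=4]  = -2
Z_4 = -2·Z_2 - 2·Z_1 - Z_3  [with Z_2=-2, Z_1=4, Z_3=-3]  = -1
Without intervention: Z_2 = -2 if Z_1 >= -1 else 7  [with Z_1=4]  = -2; Z_3 = max(Z_1, Z_2) - 3  [with Z_1=4, Z_2=-2]  = 1; Z_4 = -2·Z_2 - 2·Z_1 - Z_3  [with Z_2=-2, Z_1=4, Z_3=1]  = -5.
Change = -1 − (-5) = 4.

4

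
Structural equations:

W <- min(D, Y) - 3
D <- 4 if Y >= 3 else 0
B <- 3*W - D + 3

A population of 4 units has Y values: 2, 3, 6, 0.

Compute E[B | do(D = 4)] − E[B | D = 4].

Under do(D=4), D's equation is replaced by D=4 for every unit. Per-unit B: -4, -1, 2, -10. Mean = -3.25.
E[B|D=4] averages over only the 2 units with D=4 (Y = 3, 6): B = -1, 2, mean 0.5.
Difference = -3.25 − 0.5 = -3.75.

-3.75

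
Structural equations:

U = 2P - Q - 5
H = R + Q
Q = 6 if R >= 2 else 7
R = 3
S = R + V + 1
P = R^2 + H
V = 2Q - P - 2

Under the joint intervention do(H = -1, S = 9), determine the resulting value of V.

2

Under do(H = -1, S = 9), each intervened variable's structural equation is replaced by its fixed value.
Q = 6 if R >= 2 else 7  [with R=3]  = 6
P = R^2 + H  [with R=3, H=-1]  = 8
V = 2Q - P - 2  [with Q=6, P=8]  = 2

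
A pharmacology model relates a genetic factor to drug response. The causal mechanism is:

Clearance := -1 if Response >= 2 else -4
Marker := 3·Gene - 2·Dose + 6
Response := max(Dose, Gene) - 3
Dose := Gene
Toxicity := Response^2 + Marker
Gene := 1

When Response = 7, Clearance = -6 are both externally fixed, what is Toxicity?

Setting Response = 7, Clearance = -6 by intervention discards those variables' equations.
Dose = Gene  [with Gene=1]  = 1
Marker = 3·Gene - 2·Dose + 6  [with Gene=1, Dose=1]  = 7
Toxicity = Response^2 + Marker  [with Response=7, Marker=7]  = 56

56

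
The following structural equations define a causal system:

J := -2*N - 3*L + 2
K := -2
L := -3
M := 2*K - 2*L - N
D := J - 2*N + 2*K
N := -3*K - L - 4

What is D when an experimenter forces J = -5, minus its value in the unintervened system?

-6

The intervention breaks the incoming arrows to J: J := -2*N - 3*L + 2 no longer applies, and J = -5.
N = -3*K - L - 4  [with K=-2, L=-3]  = 5
D = J - 2*N + 2*K  [with J=-5, N=5, K=-2]  = -19
Without intervention: N = -3*K - L - 4  [with K=-2, L=-3]  = 5; J = -2*N - 3*L + 2  [with N=5, L=-3]  = 1; D = J - 2*N + 2*K  [with J=1, N=5, K=-2]  = -13.
Change = -19 − (-13) = -6.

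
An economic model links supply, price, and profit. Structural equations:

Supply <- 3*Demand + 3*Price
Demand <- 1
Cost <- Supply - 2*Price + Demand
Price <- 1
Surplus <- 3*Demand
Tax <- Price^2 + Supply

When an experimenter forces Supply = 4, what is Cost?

The intervention breaks the incoming arrows to Supply: Supply <- 3*Demand + 3*Price no longer applies, and Supply = 4.
Cost = Supply - 2*Price + Demand  [with Supply=4, Price=1, Demand=1]  = 3

3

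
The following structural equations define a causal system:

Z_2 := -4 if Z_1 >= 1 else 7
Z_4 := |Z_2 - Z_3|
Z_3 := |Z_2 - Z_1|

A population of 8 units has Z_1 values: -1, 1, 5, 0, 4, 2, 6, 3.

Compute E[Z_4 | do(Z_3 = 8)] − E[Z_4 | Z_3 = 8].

2.75

Under do(Z_3=8), Z_3's equation is replaced by Z_3=8 for every unit. Per-unit Z_4: 1, 12, 12, 1, 12, 12, 12, 12. Mean = 9.25.
Observing Z_3=8 restricts to units where Z_3's equation naturally yields 8: Z_1 ∈ {-1, 4}. In that subpopulation Z_4 = 1, 12, mean 6.5.
Difference = 9.25 − 6.5 = 2.75.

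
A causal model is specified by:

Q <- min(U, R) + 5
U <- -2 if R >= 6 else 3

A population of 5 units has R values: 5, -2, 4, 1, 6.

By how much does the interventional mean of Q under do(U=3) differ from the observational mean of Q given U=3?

0.35

do(U=3) breaks U's dependence on R. With U=3 fixed, Q across the units is 8, 3, 8, 6, 8, mean 6.6.
Conditioning on U=3 selects the 4 unit(s) with R ∈ {5, -2, 4, 1}. Their Q values: 8, 3, 8, 6. Mean = 6.25.
Difference = 6.6 − 6.25 = 0.35.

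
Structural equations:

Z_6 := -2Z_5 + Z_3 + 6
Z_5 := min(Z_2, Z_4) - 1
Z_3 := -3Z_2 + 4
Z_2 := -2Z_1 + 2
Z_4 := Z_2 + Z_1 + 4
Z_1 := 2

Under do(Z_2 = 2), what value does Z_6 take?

2

Under do(Z_2=2), the mechanism Z_2 := -2Z_1 + 2 is discarded; Z_2 is fixed at 2.
Z_3 = -3Z_2 + 4  [with Z_2=2]  = -2
Z_4 = Z_2 + Z_1 + 4  [with Z_2=2, Z_1=2]  = 8
Z_5 = min(Z_2, Z_4) - 1  [with Z_2=2, Z_4=8]  = 1
Z_6 = -2Z_5 + Z_3 + 6  [with Z_5=1, Z_3=-2]  = 2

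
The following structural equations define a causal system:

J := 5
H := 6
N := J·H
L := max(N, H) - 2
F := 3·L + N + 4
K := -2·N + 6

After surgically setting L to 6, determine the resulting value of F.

52

Intervening sets L = 6 and removes its equation (L := max(N, H) - 2).
N = J·H  [with J=5, H=6]  = 30
F = 3·L + N + 4  [with L=6, N=30]  = 52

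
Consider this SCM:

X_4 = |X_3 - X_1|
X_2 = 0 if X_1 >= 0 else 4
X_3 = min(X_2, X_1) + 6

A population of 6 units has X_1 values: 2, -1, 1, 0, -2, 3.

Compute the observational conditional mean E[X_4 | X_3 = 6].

4.5

Observing X_3=6 restricts to units where X_3's equation naturally yields 6: X_1 ∈ {2, 1, 0, 3}. In that subpopulation X_4 = 4, 5, 6, 3, mean 4.5.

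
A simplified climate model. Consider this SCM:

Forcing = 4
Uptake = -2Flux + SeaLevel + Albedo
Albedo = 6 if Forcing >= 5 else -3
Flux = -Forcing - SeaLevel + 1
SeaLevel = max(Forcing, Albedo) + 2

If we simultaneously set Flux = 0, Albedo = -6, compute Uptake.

0

The joint intervention fixes Flux = 0, Albedo = -6, removing each variable's own equation.
SeaLevel = max(Forcing, Albedo) + 2  [with Forcing=4, Albedo=-6]  = 6
Uptake = -2Flux + SeaLevel + Albedo  [with Flux=0, SeaLevel=6, Albedo=-6]  = 0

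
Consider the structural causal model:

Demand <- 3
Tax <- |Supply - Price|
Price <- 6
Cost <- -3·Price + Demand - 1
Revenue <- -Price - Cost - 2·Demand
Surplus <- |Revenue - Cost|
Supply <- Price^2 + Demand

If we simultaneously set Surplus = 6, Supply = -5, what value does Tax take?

Setting Surplus = 6, Supply = -5 by intervention discards those variables' equations.
Tax = |Supply - Price|  [with Supply=-5, Price=6]  = 11

11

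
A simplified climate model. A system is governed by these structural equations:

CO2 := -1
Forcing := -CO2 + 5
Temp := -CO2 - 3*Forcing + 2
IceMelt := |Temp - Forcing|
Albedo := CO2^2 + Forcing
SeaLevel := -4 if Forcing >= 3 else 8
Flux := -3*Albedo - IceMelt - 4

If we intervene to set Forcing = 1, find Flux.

Under do(Forcing=1), the mechanism Forcing := -CO2 + 5 is discarded; Forcing is fixed at 1.
Temp = -CO2 - 3*Forcing + 2  [with CO2=-1, Forcing=1]  = 0
IceMelt = |Temp - Forcing|  [with Temp=0, Forcing=1]  = 1
Albedo = CO2^2 + Forcing  [with CO2=-1, Forcing=1]  = 2
Flux = -3*Albedo - IceMelt - 4  [with Albedo=2, IceMelt=1]  = -11

-11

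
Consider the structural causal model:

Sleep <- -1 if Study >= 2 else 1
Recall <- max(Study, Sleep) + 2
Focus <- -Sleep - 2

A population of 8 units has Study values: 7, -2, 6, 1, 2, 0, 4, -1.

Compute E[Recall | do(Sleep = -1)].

The intervention sets Sleep=-1 in all 8 units regardless of Study. Recomputing Recall per unit gives 9, 1, 8, 3, 4, 2, 6, 1; average 4.25.

4.25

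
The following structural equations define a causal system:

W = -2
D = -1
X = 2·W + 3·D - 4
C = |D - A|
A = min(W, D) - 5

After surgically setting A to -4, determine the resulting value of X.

The intervention breaks the incoming arrows to A: A = min(W, D) - 5 no longer applies, and A = -4.
X is not downstream of the intervention, so its value is determined by the original equations.
X = 2·W + 3·D - 4  [with W=-2, D=-1]  = -11

-11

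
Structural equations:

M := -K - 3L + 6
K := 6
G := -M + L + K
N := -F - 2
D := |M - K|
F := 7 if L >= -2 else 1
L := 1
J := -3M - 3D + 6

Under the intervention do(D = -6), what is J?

33

Under do(D=-6), the mechanism D := |M - K| is discarded; D is fixed at -6.
M = -K - 3L + 6  [with K=6, L=1]  = -3
J = -3M - 3D + 6  [with M=-3, D=-6]  = 33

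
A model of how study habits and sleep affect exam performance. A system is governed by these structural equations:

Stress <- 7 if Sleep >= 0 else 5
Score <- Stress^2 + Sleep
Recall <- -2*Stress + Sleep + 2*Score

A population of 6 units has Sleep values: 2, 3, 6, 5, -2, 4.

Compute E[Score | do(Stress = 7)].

52

Under do(Stress=7), Stress's equation is replaced by Stress=7 for every unit. Per-unit Score: 51, 52, 55, 54, 47, 53. Mean = 52.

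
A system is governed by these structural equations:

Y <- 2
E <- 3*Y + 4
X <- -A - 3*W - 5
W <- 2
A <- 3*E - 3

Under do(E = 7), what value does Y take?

2

Under do(E=7), the mechanism E <- 3*Y + 4 is discarded; E is fixed at 7.
Y is not downstream of the intervention, so its value is determined by the original equations.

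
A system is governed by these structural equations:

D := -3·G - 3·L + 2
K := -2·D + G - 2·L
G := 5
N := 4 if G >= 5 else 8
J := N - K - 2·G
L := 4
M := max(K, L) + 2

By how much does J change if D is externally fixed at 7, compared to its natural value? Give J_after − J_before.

64

The intervention breaks the incoming arrows to D: D := -3·G - 3·L + 2 no longer applies, and D = 7.
K = -2·D + G - 2·L  [with D=7, G=5, L=4]  = -17
N = 4 if G >= 5 else 8  [with G=5]  = 4
J = N - K - 2·G  [with N=4, K=-17, G=5]  = 11
Without intervention: D = -3·G - 3·L + 2  [with G=5, L=4]  = -25; K = -2·D + G - 2·L  [with D=-25, G=5, L=4]  = 47; N = 4 if G >= 5 else 8  [with G=5]  = 4; J = N - K - 2·G  [with N=4, K=47, G=5]  = -53.
Change = 11 − (-53) = 64.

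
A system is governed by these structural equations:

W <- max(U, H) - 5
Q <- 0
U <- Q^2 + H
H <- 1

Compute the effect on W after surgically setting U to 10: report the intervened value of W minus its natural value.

9

The intervention breaks the incoming arrows to U: U <- Q^2 + H no longer applies, and U = 10.
W = max(U, H) - 5  [with U=10, H=1]  = 5
Without intervention: U = Q^2 + H  [with Q=0, H=1]  = 1; W = max(U, H) - 5  [with U=1, H=1]  = -4.
Change = 5 − (-4) = 9.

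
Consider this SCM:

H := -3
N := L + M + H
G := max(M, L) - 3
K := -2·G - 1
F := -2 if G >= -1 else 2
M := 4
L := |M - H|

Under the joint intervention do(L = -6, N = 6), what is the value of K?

-3

Under do(L = -6, N = 6), each intervened variable's structural equation is replaced by its fixed value.
G = max(M, L) - 3  [with M=4, L=-6]  = 1
K = -2·G - 1  [with G=1]  = -3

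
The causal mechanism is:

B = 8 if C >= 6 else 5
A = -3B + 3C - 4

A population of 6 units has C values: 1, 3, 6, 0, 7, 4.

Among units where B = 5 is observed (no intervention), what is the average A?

E[A|B=5] averages over only the 4 units with B=5 (C = 1, 3, 0, 4): A = -16, -10, -19, -7, mean -13.

-13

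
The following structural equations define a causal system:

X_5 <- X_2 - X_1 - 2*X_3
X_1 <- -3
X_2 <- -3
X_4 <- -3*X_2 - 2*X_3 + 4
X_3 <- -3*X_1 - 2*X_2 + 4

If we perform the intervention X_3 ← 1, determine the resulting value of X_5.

do(X_3=1) replaces the equation X_3 <- -3*X_1 - 2*X_2 + 4 with the constant X_3 = 1.
X_5 = X_2 - X_1 - 2*X_3  [with X_2=-3, X_1=-3, X_3=1]  = -2

-2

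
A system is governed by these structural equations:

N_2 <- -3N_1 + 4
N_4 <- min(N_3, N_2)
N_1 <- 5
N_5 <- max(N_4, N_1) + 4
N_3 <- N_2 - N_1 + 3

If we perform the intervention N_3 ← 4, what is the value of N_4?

-11

The intervention breaks the incoming arrows to N_3: N_3 <- N_2 - N_1 + 3 no longer applies, and N_3 = 4.
N_2 = -3N_1 + 4  [with N_1=5]  = -11
N_4 = min(N_3, N_2)  [with N_3=4, N_2=-11]  = -11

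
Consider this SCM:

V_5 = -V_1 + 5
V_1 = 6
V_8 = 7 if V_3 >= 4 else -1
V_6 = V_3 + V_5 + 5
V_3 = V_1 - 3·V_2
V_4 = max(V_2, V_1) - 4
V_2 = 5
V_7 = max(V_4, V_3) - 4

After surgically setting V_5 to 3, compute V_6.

The intervention breaks the incoming arrows to V_5: V_5 = -V_1 + 5 no longer applies, and V_5 = 3.
V_3 = V_1 - 3·V_2  [with V_1=6, V_2=5]  = -9
V_6 = V_3 + V_5 + 5  [with V_3=-9, V_5=3]  = -1

-1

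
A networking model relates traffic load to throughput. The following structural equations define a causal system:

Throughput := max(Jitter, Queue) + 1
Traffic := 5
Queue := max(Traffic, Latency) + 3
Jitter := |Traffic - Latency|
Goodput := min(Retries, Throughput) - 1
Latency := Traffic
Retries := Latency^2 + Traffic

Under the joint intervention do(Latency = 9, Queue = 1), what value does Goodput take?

4

Under do(Latency = 9, Queue = 1), each intervened variable's structural equation is replaced by its fixed value.
Retries = Latency^2 + Traffic  [with Latency=9, Traffic=5]  = 86
Jitter = |Traffic - Latency|  [with Traffic=5, Latency=9]  = 4
Throughput = max(Jitter, Queue) + 1  [with Jitter=4, Queue=1]  = 5
Goodput = min(Retries, Throughput) - 1  [with Retries=86, Throughput=5]  = 4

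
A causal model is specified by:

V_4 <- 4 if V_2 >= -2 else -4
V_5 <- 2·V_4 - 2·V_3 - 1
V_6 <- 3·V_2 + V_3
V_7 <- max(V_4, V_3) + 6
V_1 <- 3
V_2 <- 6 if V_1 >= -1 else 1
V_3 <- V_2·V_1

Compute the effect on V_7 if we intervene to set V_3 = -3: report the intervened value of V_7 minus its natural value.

-14

The intervention breaks the incoming arrows to V_3: V_3 <- V_2·V_1 no longer applies, and V_3 = -3.
V_2 = 6 if V_1 >= -1 else 1  [with V_1=3]  = 6
V_4 = 4 if V_2 >= -2 else -4  [with V_2=6]  = 4
V_7 = max(V_4, V_3) + 6  [with V_4=4, V_3=-3]  = 10
Without intervention: V_2 = 6 if V_1 >= -1 else 1  [with V_1=3]  = 6; V_3 = V_2·V_1  [with V_2=6, V_1=3]  = 18; V_4 = 4 if V_2 >= -2 else -4  [with V_2=6]  = 4; V_7 = max(V_4, V_3) + 6  [with V_4=4, V_3=18]  = 24.
Change = 10 − 24 = -14.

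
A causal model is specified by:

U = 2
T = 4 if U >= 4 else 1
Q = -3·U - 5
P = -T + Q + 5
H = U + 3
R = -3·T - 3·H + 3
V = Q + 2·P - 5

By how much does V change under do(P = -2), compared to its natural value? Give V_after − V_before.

10

The intervention breaks the incoming arrows to P: P = -T + Q + 5 no longer applies, and P = -2.
Q = -3·U - 5  [with U=2]  = -11
V = Q + 2·P - 5  [with Q=-11, P=-2]  = -20
Without intervention: T = 4 if U >= 4 else 1  [with U=2]  = 1; Q = -3·U - 5  [with U=2]  = -11; P = -T + Q + 5  [with T=1, Q=-11]  = -7; V = Q + 2·P - 5  [with Q=-11, P=-7]  = -30.
Change = -20 − (-30) = 10.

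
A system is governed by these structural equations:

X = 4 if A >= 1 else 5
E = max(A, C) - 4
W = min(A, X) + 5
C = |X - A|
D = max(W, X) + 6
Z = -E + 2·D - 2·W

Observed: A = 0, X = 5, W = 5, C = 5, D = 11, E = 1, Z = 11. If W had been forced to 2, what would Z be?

17

The intervention breaks the incoming arrows to W: W = min(A, X) + 5 no longer applies, and W = 2.
X = 4 if A >= 1 else 5  [with A=0]  = 5
C = |X - A|  [with X=5, A=0]  = 5
D = max(W, X) + 6  [with W=2, X=5]  = 11
E = max(A, C) - 4  [with A=0, C=5]  = 1
Z = -E + 2·D - 2·W  [with E=1, D=11, W=2]  = 17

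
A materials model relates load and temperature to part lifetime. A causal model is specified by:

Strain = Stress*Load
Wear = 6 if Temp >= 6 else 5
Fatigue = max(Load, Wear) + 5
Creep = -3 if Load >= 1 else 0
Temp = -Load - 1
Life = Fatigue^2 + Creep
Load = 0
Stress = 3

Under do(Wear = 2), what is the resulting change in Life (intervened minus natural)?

-51

Intervening sets Wear = 2 and removes its equation (Wear = 6 if Temp >= 6 else 5).
Creep = -3 if Load >= 1 else 0  [with Load=0]  = 0
Fatigue = max(Load, Wear) + 5  [with Load=0, Wear=2]  = 7
Life = Fatigue^2 + Creep  [with Fatigue=7, Creep=0]  = 49
Without intervention: Temp = -Load - 1  [with Load=0]  = -1; Creep = -3 if Load >= 1 else 0  [with Load=0]  = 0; Wear = 6 if Temp >= 6 else 5  [with Temp=-1]  = 5; Fatigue = max(Load, Wear) + 5  [with Load=0, Wear=5]  = 10; Life = Fatigue^2 + Creep  [with Fatigue=10, Creep=0]  = 100.
Change = 49 − 100 = -51.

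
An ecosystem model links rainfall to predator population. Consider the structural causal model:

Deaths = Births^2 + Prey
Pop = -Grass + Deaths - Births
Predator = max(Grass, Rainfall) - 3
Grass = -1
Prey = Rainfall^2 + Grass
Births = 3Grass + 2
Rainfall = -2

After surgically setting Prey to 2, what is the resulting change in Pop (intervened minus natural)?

The intervention breaks the incoming arrows to Prey: Prey = Rainfall^2 + Grass no longer applies, and Prey = 2.
Births = 3Grass + 2  [with Grass=-1]  = -1
Deaths = Births^2 + Prey  [with Births=-1, Prey=2]  = 3
Pop = -Grass + Deaths - Births  [with Grass=-1, Deaths=3, Births=-1]  = 5
Without intervention: Prey = Rainfall^2 + Grass  [with Rainfall=-2, Grass=-1]  = 3; Births = 3Grass + 2  [with Grass=-1]  = -1; Deaths = Births^2 + Prey  [with Births=-1, Prey=3]  = 4; Pop = -Grass + Deaths - Births  [with Grass=-1, Deaths=4, Births=-1]  = 6.
Change = 5 − 6 = -1.

-1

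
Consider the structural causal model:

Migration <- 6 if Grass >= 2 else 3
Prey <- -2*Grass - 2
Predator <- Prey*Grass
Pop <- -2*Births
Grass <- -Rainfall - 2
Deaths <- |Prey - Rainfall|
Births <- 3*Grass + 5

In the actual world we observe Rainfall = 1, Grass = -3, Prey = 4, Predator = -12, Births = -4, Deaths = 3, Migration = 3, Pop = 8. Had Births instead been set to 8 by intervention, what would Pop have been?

-16

do(Births=8) replaces the equation Births <- 3*Grass + 5 with the constant Births = 8.
Pop = -2*Births  [with Births=8]  = -16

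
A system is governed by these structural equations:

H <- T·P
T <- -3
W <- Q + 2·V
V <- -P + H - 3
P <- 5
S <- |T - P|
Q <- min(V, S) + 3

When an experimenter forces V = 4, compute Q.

Under do(V=4), the mechanism V <- -P + H - 3 is discarded; V is fixed at 4.
S = |T - P|  [with T=-3, P=5]  = 8
Q = min(V, S) + 3  [with V=4, S=8]  = 7

7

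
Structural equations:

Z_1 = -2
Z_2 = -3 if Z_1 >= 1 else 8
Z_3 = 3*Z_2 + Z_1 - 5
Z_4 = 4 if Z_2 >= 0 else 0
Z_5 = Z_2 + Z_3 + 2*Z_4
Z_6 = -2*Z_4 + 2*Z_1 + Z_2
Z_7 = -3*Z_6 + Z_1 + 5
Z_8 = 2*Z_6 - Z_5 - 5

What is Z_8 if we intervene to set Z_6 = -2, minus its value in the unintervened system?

4

Intervening sets Z_6 = -2 and removes its equation (Z_6 = -2*Z_4 + 2*Z_1 + Z_2).
Z_2 = -3 if Z_1 >= 1 else 8  [with Z_1=-2]  = 8
Z_3 = 3*Z_2 + Z_1 - 5  [with Z_2=8, Z_1=-2]  = 17
Z_4 = 4 if Z_2 >= 0 else 0  [with Z_2=8]  = 4
Z_5 = Z_2 + Z_3 + 2*Z_4  [with Z_2=8, Z_3=17, Z_4=4]  = 33
Z_8 = 2*Z_6 - Z_5 - 5  [with Z_6=-2, Z_5=33]  = -42
Without intervention: Z_2 = -3 if Z_1 >= 1 else 8  [with Z_1=-2]  = 8; Z_3 = 3*Z_2 + Z_1 - 5  [with Z_2=8, Z_1=-2]  = 17; Z_4 = 4 if Z_2 >= 0 else 0  [with Z_2=8]  = 4; Z_5 = Z_2 + Z_3 + 2*Z_4  [with Z_2=8, Z_3=17, Z_4=4]  = 33; Z_6 = -2*Z_4 + 2*Z_1 + Z_2  [with Z_4=4, Z_1=-2, Z_2=8]  = -4; Z_8 = 2*Z_6 - Z_5 - 5  [with Z_6=-4, Z_5=33]  = -46.
Change = -42 − (-46) = 4.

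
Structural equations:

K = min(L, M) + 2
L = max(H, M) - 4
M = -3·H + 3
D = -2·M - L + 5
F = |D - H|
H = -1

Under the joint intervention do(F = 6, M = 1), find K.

-1

Under do(F = 6, M = 1), each intervened variable's structural equation is replaced by its fixed value.
L = max(H, M) - 4  [with H=-1, M=1]  = -3
K = min(L, M) + 2  [with L=-3, M=1]  = -1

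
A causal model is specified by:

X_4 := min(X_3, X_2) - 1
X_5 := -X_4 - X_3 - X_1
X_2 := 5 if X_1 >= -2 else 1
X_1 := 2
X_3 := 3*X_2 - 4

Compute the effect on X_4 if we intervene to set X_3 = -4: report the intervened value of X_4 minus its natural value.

The intervention breaks the incoming arrows to X_3: X_3 := 3*X_2 - 4 no longer applies, and X_3 = -4.
X_2 = 5 if X_1 >= -2 else 1  [with X_1=2]  = 5
X_4 = min(X_3, X_2) - 1  [with X_3=-4, X_2=5]  = -5
Without intervention: X_2 = 5 if X_1 >= -2 else 1  [with X_1=2]  = 5; X_3 = 3*X_2 - 4  [with X_2=5]  = 11; X_4 = min(X_3, X_2) - 1  [with X_3=11, X_2=5]  = 4.
Change = -5 − 4 = -9.

-9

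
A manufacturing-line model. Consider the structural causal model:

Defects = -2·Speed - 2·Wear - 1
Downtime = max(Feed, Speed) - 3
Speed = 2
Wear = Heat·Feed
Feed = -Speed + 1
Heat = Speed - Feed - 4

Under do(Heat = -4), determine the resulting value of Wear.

The intervention breaks the incoming arrows to Heat: Heat = Speed - Feed - 4 no longer applies, and Heat = -4.
Feed = -Speed + 1  [with Speed=2]  = -1
Wear = Heat·Feed  [with Heat=-4, Feed=-1]  = 4

4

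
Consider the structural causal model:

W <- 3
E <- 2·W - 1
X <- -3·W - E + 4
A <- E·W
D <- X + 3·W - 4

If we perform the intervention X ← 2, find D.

do(X=2) replaces the equation X <- -3·W - E + 4 with the constant X = 2.
D = X + 3·W - 4  [with X=2, W=3]  = 7

7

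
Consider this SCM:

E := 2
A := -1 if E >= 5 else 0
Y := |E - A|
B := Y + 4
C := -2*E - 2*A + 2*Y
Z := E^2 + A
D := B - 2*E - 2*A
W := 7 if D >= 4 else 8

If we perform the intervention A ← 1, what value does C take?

-4

do(A=1) replaces the equation A := -1 if E >= 5 else 0 with the constant A = 1.
Y = |E - A|  [with E=2, A=1]  = 1
C = -2*E - 2*A + 2*Y  [with E=2, A=1, Y=1]  = -4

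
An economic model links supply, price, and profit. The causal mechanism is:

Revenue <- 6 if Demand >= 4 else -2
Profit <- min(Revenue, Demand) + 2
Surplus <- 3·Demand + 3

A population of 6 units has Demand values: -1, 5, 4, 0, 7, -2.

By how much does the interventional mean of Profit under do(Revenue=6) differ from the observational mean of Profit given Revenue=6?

do(Revenue=6) breaks Revenue's dependence on Demand. With Revenue=6 fixed, Profit across the units is 1, 7, 6, 2, 8, 0, mean 4.
Conditioning on Revenue=6 selects the 3 unit(s) with Demand ∈ {5, 4, 7}. Their Profit values: 7, 6, 8. Mean = 7.
Difference = 4 − 7 = -3.

-3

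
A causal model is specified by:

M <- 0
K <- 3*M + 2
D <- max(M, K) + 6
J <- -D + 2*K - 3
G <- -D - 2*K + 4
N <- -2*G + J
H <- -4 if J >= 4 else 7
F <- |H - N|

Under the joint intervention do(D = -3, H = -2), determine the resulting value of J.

The joint intervention fixes D = -3, H = -2, removing each variable's own equation.
K = 3*M + 2  [with M=0]  = 2
J = -D + 2*K - 3  [with D=-3, K=2]  = 4

4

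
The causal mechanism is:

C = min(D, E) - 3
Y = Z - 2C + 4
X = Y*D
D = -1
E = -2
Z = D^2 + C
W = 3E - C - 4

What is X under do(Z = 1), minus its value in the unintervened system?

Under do(Z=1), the mechanism Z = D^2 + C is discarded; Z is fixed at 1.
C = min(D, E) - 3  [with D=-1, E=-2]  = -5
Y = Z - 2C + 4  [with Z=1, C=-5]  = 15
X = Y*D  [with Y=15, D=-1]  = -15
Without intervention: C = min(D, E) - 3  [with D=-1, E=-2]  = -5; Z = D^2 + C  [with D=-1, C=-5]  = -4; Y = Z - 2C + 4  [with Z=-4, C=-5]  = 10; X = Y*D  [with Y=10, D=-1]  = -10.
Change = -15 − (-10) = -5.

-5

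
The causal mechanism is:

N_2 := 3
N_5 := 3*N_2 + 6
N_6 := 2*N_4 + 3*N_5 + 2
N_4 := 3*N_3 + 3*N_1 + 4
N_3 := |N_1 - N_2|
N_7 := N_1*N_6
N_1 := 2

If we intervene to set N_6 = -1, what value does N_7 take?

Intervening sets N_6 = -1 and removes its equation (N_6 := 2*N_4 + 3*N_5 + 2).
N_7 = N_1*N_6  [with N_1=2, N_6=-1]  = -2

-2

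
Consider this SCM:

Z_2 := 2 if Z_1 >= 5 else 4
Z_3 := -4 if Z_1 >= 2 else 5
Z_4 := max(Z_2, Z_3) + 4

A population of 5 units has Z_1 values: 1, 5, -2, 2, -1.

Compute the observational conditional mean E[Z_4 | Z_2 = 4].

8.75

Observing Z_2=4 restricts to units where Z_2's equation naturally yields 4: Z_1 ∈ {1, -2, 2, -1}. In that subpopulation Z_4 = 9, 9, 8, 9, mean 8.75.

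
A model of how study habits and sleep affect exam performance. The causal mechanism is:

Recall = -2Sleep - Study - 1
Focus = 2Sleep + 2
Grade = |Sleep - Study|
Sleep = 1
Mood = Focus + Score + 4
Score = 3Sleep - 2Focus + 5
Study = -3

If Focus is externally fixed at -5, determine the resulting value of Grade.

4

The intervention breaks the incoming arrows to Focus: Focus = 2Sleep + 2 no longer applies, and Focus = -5.
Grade is not downstream of the intervention, so its value is determined by the original equations.
Grade = |Sleep - Study|  [with Sleep=1, Study=-3]  = 4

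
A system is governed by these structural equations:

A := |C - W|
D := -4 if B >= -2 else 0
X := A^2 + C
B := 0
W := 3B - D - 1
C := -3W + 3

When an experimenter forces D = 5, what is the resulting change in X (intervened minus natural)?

675

Under do(D=5), the mechanism D := -4 if B >= -2 else 0 is discarded; D is fixed at 5.
W = 3B - D - 1  [with B=0, D=5]  = -6
C = -3W + 3  [with W=-6]  = 21
A = |C - W|  [with C=21, W=-6]  = 27
X = A^2 + C  [with A=27, C=21]  = 750
Without intervention: D = -4 if B >= -2 else 0  [with B=0]  = -4; W = 3B - D - 1  [with B=0, D=-4]  = 3; C = -3W + 3  [with W=3]  = -6; A = |C - W|  [with C=-6, W=3]  = 9; X = A^2 + C  [with A=9, C=-6]  = 75.
Change = 750 − 75 = 675.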